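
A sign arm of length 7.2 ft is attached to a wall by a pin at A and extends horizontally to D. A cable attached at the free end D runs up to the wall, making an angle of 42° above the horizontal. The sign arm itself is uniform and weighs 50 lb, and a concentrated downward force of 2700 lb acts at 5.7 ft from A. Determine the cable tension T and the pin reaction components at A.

ΣM about A: T·sin42°·7.2 − 50·3.6 − 2700·5.7 = 0 → T = 15570/(7.2·0.669131) = 3231.8 ≈ 3232 lb.
ΣF_x = 0: A_x − T·cos42° = 0 → A_x = 3231.8 × 0.743145 = 2402 lb.
ΣF_y = 0: A_y + T·sin42° − 50 − 2700 = 0 → A_y = 2750 − 3231.8 × 0.669131 = 587.5 lb.

T = 3232 lb, A_x = 2402 lb, A_y = 587.5 lb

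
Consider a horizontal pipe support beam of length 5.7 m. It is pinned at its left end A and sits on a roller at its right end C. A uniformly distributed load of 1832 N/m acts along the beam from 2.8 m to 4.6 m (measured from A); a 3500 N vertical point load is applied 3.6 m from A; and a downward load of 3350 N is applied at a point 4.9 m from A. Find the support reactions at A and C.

Resultant of the distributed load: 1832 × 1.8 = 3297.6 N at 3.7 m from A.
Moments about A: C_y·5.7 − (1832·1.8)·3.7 − 3500·3.6 − 3350·4.9 = 0 → C_y = 41216.12/5.7 = 7230.9 ≈ 7231 N.
ΣF_y = 0: A_y + 7230.9 − 1832·1.8 − 3500 − 3350 = 0 → A_y = 2917 N.
ΣF_x = 0: no horizontal applied forces, so A_x = 0.

A_x = 0, A_y = 2917 N, C_y = 7231 N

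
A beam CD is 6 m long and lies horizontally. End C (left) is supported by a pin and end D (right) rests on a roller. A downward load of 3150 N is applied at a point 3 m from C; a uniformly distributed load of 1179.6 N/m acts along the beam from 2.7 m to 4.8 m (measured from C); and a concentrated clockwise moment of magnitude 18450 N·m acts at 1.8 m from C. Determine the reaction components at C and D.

C_x = 0, C_y = -571.1 N, D_y = 6198 N

Resultant of the distributed load: 1179.6 × 2.1 = 2477.16 N at 3.75 m from C.
Moments about C: D_y·6 − 3150·3 − (1179.6·2.1)·3.75 − 18450 = 0 → D_y = 37189.35/6 = 6198.22 ≈ 6198 N.
ΣF_y = 0: C_y + 6198.22 − 3150 − 1179.6·2.1 = 0 → C_y = -571.1 N.
ΣF_x = 0: no horizontal applied forces, so C_x = 0.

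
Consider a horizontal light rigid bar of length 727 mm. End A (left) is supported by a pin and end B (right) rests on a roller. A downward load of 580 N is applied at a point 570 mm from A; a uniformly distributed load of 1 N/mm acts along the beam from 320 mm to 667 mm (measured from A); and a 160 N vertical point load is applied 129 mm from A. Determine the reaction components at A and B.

A_x = 0, A_y = 368.3 N, B_y = 718.7 N

Resultant of the distributed load: 1 × 347 = 347 N at 493.5 mm from A.
ΣM about A: B_y·727 − 580·570 − (1·347)·493.5 − 160·129 = 0 → B_y = 522484.5/727 = 718.686 ≈ 718.7 N.
ΣF_y = 0: A_y + 718.686 − 580 − 1·347 − 160 = 0 → A_y = 368.3 N.
ΣF_x = 0: no horizontal applied forces, so A_x = 0.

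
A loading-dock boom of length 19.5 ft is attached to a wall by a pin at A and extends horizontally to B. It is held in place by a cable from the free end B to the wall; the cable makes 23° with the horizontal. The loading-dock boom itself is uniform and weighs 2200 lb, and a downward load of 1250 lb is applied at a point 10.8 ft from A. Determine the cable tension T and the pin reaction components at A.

ΣM about A: T·sin23°·19.5 − 2200·9.75 − 1250·10.8 = 0 → T = 34950/(19.5·0.390731) = 4587.06 ≈ 4587 lb.
ΣF_x = 0: A_x − T·cos23° = 0 → A_x = 4587.06 × 0.920505 = 4222 lb.
ΣF_y = 0: A_y + T·sin23° − 2200 − 1250 = 0 → A_y = 3450 − 4587.06 × 0.390731 = 1658 lb.

T = 4587 lb, A_x = 4222 lb, A_y = 1658 lb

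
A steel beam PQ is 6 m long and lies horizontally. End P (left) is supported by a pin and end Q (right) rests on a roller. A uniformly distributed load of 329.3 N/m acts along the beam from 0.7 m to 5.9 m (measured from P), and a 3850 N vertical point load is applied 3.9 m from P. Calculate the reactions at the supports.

P_x = 0, P_y = 2118 N, Q_y = 3444 N

Resultant of the distributed load: 329.3 × 5.2 = 1712.36 N at 3.3 m from P.
Taking moments about P: Q_y·6 − (329.3·5.2)·3.3 − 3850·3.9 = 0 → Q_y = 20665.788/6 = 3444.3 ≈ 3444 N.
ΣF_y = 0: P_y + 3444.3 − 329.3·5.2 − 3850 = 0 → P_y = 2118 N.
ΣF_x = 0: no horizontal applied forces, so P_x = 0.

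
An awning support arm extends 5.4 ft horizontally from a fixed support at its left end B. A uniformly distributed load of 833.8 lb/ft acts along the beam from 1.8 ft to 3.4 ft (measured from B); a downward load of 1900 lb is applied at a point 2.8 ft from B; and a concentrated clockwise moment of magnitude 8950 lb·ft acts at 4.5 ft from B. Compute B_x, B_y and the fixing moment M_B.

Resultant of the distributed load: 833.8 × 1.6 = 1334.08 lb at 2.6 ft from B.
ΣF_x = 0: B_x = 0.
ΣF_y = 0: B_y − 833.8·1.6 − 1900 = 0 → B_y = 3234 lb.
ΣM about B: M_B − (833.8·1.6)·2.6 − 1900·2.8 − 8950 = 0 → M_B = 17740 lb·ft.

B_x = 0, B_y = 3234 lb, M_B = 17740 lb·ft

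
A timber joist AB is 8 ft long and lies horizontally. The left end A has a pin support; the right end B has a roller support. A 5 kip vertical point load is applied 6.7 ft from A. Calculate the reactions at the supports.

A_x = 0, A_y = 0.8125 kip, B_y = 4.188 kip

Moments about A: B_y·8 − 5·6.7 = 0 → B_y = 33.5/8 = 4.1875 ≈ 4.188 kip.
ΣF_y = 0: A_y + 4.1875 − 5 = 0 → A_y = 0.8125 kip.
ΣF_x = 0: no horizontal applied forces, so A_x = 0.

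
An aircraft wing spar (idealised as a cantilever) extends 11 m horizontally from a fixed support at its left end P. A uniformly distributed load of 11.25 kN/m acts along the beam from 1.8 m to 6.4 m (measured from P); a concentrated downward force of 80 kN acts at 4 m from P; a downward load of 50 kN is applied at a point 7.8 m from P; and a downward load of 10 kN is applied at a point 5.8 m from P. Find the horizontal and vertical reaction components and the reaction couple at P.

P_x = 0, P_y = 191.8 kN, M_P = 980.2 kN·m

Resultant of the distributed load: 11.25 × 4.6 = 51.75 kN at 4.1 m from P.
ΣF_x = 0: P_x = 0.
ΣF_y = 0: P_y − 11.25·4.6 − 80 − 50 − 10 = 0 → P_y = 191.8 kN.
ΣM about P: M_P − (11.25·4.6)·4.1 − 80·4 − 50·7.8 − 10·5.8 = 0 → M_P = 980.2 kN·m.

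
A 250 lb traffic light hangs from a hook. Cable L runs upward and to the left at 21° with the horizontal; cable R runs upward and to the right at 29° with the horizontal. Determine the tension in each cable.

T_L = 285.4 lb, T_R = 304.7 lb

ΣF_x = 0: −T_L·cos21° + T_R·cos29° = 0 → T_R = 1.06741·T_L.
ΣF_y = 0: T_L·sin21° + T_R·sin29° = 250.
Substitute: T_L·(0.358368 + 1.06741·0.48481) = 250 → T_L = 285.434 ≈ 285.4 lb.
Then T_R = 1.06741 × 285.434 = 304.7 lb.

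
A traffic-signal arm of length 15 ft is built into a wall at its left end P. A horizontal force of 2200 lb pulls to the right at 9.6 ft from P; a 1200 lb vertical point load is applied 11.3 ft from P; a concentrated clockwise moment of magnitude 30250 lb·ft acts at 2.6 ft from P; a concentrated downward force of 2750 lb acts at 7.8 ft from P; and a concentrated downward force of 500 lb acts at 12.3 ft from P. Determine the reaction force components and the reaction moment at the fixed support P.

ΣF_x = 0: P_x + 2200 = 0 → P_x = -2200 lb.
ΣF_y = 0: P_y − 1200 − 2750 − 500 = 0 → P_y = 4450 lb.
ΣM about P: M_P − 1200·11.3 − 30250 − 2750·7.8 − 500·12.3 = 0 → M_P = 71410 lb·ft.

P_x = -2200 lb, P_y = 4450 lb, M_P = 71410 lb·ft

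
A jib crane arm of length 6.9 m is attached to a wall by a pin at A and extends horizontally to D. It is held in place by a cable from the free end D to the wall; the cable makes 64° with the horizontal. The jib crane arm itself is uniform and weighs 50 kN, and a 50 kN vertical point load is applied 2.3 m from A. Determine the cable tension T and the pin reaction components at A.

ΣM about A: T·sin64°·6.9 − 50·3.45 − 50·2.3 = 0 → T = 287.5/(6.9·0.898794) = 46.3584 ≈ 46.36 kN.
ΣF_x = 0: A_x − T·cos64° = 0 → A_x = 46.3584 × 0.438371 = 20.32 kN.
ΣF_y = 0: A_y + T·sin64° − 50 − 50 = 0 → A_y = 100 − 46.3584 × 0.898794 = 58.33 kN.

T = 46.36 kN, A_x = 20.32 kN, A_y = 58.33 kN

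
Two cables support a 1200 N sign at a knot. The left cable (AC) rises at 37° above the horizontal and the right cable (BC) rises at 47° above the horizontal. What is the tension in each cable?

T_AC = 822.9 N, T_BC = 963.6 N

ΣF_x = 0: −T_AC·cos37° + T_BC·cos47° = 0 → T_BC = 1.17102·T_AC.
ΣF_y = 0: T_AC·sin37° + T_BC·sin47° = 1200.
Substitute: T_AC·(0.601815 + 1.17102·0.731354) = 1200 → T_AC = 822.907 ≈ 822.9 N.
Then T_BC = 1.17102 × 822.907 = 963.6 N.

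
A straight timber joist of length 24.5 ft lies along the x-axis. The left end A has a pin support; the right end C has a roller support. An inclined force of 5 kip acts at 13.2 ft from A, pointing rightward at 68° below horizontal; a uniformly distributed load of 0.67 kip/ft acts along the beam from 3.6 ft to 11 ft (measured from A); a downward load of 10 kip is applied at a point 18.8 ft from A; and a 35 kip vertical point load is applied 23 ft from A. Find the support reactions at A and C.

A_x = -1.873 kip, A_y = 10.09 kip, C_y = 44.51 kip

Resultant of the distributed load: 0.67 × 7.4 = 4.958 kip at 7.3 ft from A.
Moments about A: C_y·24.5 − 5·sin68°·13.2 − (0.67·7.4)·7.3 − 10·18.8 − 35·23 = 0 → C_y = 1090.39/24.5 = 44.5057 ≈ 44.51 kip.
ΣF_y = 0: A_y + 44.5057 − 5·sin68° − 0.67·7.4 − 10 − 35 = 0 → A_y = 10.09 kip.
ΣF_x = 0: A_x + 5·cos68° = 0 → A_x = -1.873 kip.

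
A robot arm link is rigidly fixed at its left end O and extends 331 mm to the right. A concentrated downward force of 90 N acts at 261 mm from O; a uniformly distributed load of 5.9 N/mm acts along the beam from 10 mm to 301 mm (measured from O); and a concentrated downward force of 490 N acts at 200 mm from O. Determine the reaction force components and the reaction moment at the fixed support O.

O_x = 0, O_y = 2297 N, M_O = 388500 N·mm

Resultant of the distributed load: 5.9 × 291 = 1716.9 N at 155.5 mm from O.
ΣF_x = 0: O_x = 0.
ΣF_y = 0: O_y − 90 − 5.9·291 − 490 = 0 → O_y = 2297 N.
ΣM about O: M_O − 90·261 − (5.9·291)·155.5 − 490·200 = 0 → M_O = 388500 N·mm.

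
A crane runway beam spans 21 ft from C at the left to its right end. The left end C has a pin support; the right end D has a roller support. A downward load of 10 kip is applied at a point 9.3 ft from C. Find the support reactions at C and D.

C_x = 0, C_y = 5.571 kip, D_y = 4.429 kip

Moments about C: D_y·21 − 10·9.3 = 0 → D_y = 93/21 = 4.42857 ≈ 4.429 kip.
ΣF_y = 0: C_y + 4.42857 − 10 = 0 → C_y = 5.571 kip.
ΣF_x = 0: no horizontal applied forces, so C_x = 0.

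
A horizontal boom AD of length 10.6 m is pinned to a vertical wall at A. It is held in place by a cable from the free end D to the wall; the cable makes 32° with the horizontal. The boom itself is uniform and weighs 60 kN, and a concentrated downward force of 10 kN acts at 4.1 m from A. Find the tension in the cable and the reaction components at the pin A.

T = 63.91 kN, A_x = 54.20 kN, A_y = 36.13 kN

ΣM about A: T·sin32°·10.6 − 60·5.3 − 10·4.1 = 0 → T = 359/(10.6·0.529919) = 63.9115 ≈ 63.91 kN.
ΣF_x = 0: A_x − T·cos32° = 0 → A_x = 63.9115 × 0.848048 = 54.20 kN.
ΣF_y = 0: A_y + T·sin32° − 60 − 10 = 0 → A_y = 70 − 63.9115 × 0.529919 = 36.13 kN.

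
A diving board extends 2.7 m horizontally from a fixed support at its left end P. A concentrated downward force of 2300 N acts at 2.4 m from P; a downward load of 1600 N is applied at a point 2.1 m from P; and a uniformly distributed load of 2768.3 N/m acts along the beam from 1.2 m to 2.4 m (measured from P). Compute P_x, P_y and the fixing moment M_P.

Resultant of the distributed load: 2768.3 × 1.2 = 3321.96 N at 1.8 m from P.
ΣF_x = 0: P_x = 0.
ΣF_y = 0: P_y − 2300 − 1600 − 2768.3·1.2 = 0 → P_y = 7222 N.
ΣM about P: M_P − 2300·2.4 − 1600·2.1 − (2768.3·1.2)·1.8 = 0 → M_P = 14860 N·m.

P_x = 0, P_y = 7222 N, M_P = 14860 N·m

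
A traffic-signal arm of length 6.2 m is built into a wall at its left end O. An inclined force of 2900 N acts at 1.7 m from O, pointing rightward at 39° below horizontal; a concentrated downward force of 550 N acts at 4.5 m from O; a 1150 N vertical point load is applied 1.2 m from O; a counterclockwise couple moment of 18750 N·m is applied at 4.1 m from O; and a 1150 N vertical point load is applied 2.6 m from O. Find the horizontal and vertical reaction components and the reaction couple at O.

ΣF_x = 0: O_x + 2900·cos39° = 0 → O_x = -2254 N.
ΣF_y = 0: O_y − 2900·sin39° − 550 − 1150 − 1150 = 0 → O_y = 4675 N.
ΣM about O: M_O − 2900·sin39°·1.7 − 550·4.5 − 1150·1.2 + 18750 − 1150·2.6 = 0 → M_O = -8802 N·m.

O_x = -2254 N, O_y = 4675 N, M_O = -8802 N·m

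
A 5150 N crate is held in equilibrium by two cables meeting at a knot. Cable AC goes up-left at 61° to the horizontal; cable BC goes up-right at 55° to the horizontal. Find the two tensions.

ΣF_x = 0: −T_AC·cos61° + T_BC·cos55° = 0 → T_BC = 0.84524·T_AC.
ΣF_y = 0: T_AC·sin61° + T_BC·sin55° = 5150.
Substitute: T_AC·(0.87462 + 0.84524·0.819152) = 5150 → T_AC = 3286.53 ≈ 3287 N.
Then T_BC = 0.84524 × 3286.53 = 2778 N.

T_AC = 3287 N, T_BC = 2778 N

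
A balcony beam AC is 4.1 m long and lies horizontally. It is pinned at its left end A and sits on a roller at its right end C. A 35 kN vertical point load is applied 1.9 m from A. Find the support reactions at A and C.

A_x = 0, A_y = 18.78 kN, C_y = 16.22 kN

Moments about A: C_y·4.1 − 35·1.9 = 0 → C_y = 66.5/4.1 = 16.2195 ≈ 16.22 kN.
ΣF_y = 0: A_y + 16.2195 − 35 = 0 → A_y = 18.78 kN.
ΣF_x = 0: no horizontal applied forces, so A_x = 0.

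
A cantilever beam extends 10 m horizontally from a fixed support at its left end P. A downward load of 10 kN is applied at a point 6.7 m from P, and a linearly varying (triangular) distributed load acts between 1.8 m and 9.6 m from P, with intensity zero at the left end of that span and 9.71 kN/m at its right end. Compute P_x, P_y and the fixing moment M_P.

P_x = 0, P_y = 47.87 kN, M_P = 332.1 kN·m

Resultant of the triangular load: ½ × 9.71 × 7.8 = 37.869 kN, acting at 7 m from P (one-third of the span from the peak).
ΣF_x = 0: P_x = 0.
ΣF_y = 0: P_y − 10 − ½·9.71·7.8 = 0 → P_y = 47.87 kN.
ΣM about P: M_P − 10·6.7 − (½·9.71·7.8)·7 = 0 → M_P = 332.1 kN·m.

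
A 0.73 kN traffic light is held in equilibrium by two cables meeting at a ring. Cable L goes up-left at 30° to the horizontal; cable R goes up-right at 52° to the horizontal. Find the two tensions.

T_L = 0.4538 kN, T_R = 0.6384 kN

ΣF_x = 0: −T_L·cos30° + T_R·cos52° = 0 → T_R = 1.40666·T_L.
ΣF_y = 0: T_L·sin30° + T_R·sin52° = 0.73.
Substitute: T_L·(0.5 + 1.40666·0.788011) = 0.73 → T_L = 0.453849 ≈ 0.4538 kN.
Then T_R = 1.40666 × 0.453849 = 0.6384 kN.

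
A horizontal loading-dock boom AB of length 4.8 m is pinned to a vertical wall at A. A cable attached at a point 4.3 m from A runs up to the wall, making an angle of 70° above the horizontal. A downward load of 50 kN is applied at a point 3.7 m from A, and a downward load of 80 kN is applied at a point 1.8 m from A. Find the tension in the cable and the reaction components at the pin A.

T = 81.42 kN, A_x = 27.85 kN, A_y = 53.49 kN

ΣM about A: T·sin70°·4.3 − 50·3.7 − 80·1.8 = 0 → T = 329/(4.3·0.939693) = 81.4219 ≈ 81.42 kN.
ΣF_x = 0: A_x − T·cos70° = 0 → A_x = 81.4219 × 0.34202 = 27.85 kN.
ΣF_y = 0: A_y + T·sin70° − 50 − 80 = 0 → A_y = 130 − 81.4219 × 0.939693 = 53.49 kN.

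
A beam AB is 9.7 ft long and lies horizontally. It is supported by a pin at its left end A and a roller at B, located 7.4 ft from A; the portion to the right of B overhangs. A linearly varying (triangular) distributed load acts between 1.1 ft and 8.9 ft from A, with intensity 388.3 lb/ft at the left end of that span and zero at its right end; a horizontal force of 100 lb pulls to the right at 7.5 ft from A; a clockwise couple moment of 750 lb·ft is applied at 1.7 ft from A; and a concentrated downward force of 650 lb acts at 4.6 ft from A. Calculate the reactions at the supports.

Resultant of the triangular load: ½ × 388.3 × 7.8 = 1514.37 lb, acting at 3.7 ft from A (one-third of the span from the peak).
Moments about A: B_y·7.4 − (½·388.3·7.8)·3.7 − 750 − 650·4.6 = 0 → B_y = 9343.169/7.4 = 1262.59 ≈ 1263 lb.
ΣF_y = 0: A_y + 1262.59 − ½·388.3·7.8 − 650 = 0 → A_y = 901.8 lb.
ΣF_x = 0: A_x + 100 = 0 → A_x = -100.0 lb.

A_x = -100.0 lb, A_y = 901.8 lb, B_y = 1263 lb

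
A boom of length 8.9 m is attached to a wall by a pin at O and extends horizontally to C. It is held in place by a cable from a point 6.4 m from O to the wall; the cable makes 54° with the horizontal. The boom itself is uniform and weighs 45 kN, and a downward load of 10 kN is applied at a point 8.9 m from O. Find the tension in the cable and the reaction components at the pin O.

ΣM about O: T·sin54°·6.4 − 45·4.45 − 10·8.9 = 0 → T = 289.25/(6.4·0.809017) = 55.8645 ≈ 55.86 kN.
ΣF_x = 0: O_x − T·cos54° = 0 → O_x = 55.8645 × 0.587785 = 32.84 kN.
ΣF_y = 0: O_y + T·sin54° − 45 − 10 = 0 → O_y = 55 − 55.8645 × 0.809017 = 9.805 kN.

T = 55.86 kN, O_x = 32.84 kN, O_y = 9.805 kN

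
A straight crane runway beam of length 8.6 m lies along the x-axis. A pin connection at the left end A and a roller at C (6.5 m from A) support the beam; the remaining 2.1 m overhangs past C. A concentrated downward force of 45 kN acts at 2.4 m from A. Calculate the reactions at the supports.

A_x = 0, A_y = 28.38 kN, C_y = 16.62 kN

Moments about A: C_y·6.5 − 45·2.4 = 0 → C_y = 108/6.5 = 16.6154 ≈ 16.62 kN.
ΣF_y = 0: A_y + 16.6154 − 45 = 0 → A_y = 28.38 kN.
ΣF_x = 0: no horizontal applied forces, so A_x = 0.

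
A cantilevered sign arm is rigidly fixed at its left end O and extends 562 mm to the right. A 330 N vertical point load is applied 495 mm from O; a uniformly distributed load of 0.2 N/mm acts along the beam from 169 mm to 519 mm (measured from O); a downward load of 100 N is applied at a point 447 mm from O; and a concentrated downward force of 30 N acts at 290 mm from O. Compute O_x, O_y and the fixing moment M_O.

O_x = 0, O_y = 530.0 N, M_O = 240800 N·mm

Resultant of the distributed load: 0.2 × 350 = 70 N at 344 mm from O.
ΣF_x = 0: O_x = 0.
ΣF_y = 0: O_y − 330 − 0.2·350 − 100 − 30 = 0 → O_y = 530.0 N.
ΣM about O: M_O − 330·495 − (0.2·350)·344 − 100·447 − 30·290 = 0 → M_O = 240800 N·mm.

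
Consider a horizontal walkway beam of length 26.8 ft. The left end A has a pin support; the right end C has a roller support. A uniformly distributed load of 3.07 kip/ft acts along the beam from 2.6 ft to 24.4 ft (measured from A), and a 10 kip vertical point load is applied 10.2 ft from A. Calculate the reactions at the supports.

Resultant of the distributed load: 3.07 × 21.8 = 66.926 kip at 13.5 ft from A.
Moments about A: C_y·26.8 − (3.07·21.8)·13.5 − 10·10.2 = 0 → C_y = 1005.501/26.8 = 37.5187 ≈ 37.52 kip.
ΣF_y = 0: A_y + 37.5187 − 3.07·21.8 − 10 = 0 → A_y = 39.41 kip.
ΣF_x = 0: no horizontal applied forces, so A_x = 0.

A_x = 0, A_y = 39.41 kip, C_y = 37.52 kip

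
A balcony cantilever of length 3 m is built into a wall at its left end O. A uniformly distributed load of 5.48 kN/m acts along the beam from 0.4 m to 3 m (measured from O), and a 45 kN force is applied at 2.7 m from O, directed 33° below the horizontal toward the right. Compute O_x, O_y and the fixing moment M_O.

O_x = -37.74 kN, O_y = 38.76 kN, M_O = 90.40 kN·m

Resultant of the distributed load: 5.48 × 2.6 = 14.248 kN at 1.7 m from O.
ΣF_x = 0: O_x + 45·cos33° = 0 → O_x = -37.74 kN.
ΣF_y = 0: O_y − 5.48·2.6 − 45·sin33° = 0 → O_y = 38.76 kN.
ΣM about O: M_O − (5.48·2.6)·1.7 − 45·sin33°·2.7 = 0 → M_O = 90.40 kN·m.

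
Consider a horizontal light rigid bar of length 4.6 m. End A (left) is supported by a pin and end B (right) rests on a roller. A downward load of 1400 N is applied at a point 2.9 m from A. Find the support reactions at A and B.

Moments about A: B_y·4.6 − 1400·2.9 = 0 → B_y = 4060/4.6 = 882.609 ≈ 882.6 N.
ΣF_y = 0: A_y + 882.609 − 1400 = 0 → A_y = 517.4 N.
ΣF_x = 0: no horizontal applied forces, so A_x = 0.

A_x = 0, A_y = 517.4 N, B_y = 882.6 N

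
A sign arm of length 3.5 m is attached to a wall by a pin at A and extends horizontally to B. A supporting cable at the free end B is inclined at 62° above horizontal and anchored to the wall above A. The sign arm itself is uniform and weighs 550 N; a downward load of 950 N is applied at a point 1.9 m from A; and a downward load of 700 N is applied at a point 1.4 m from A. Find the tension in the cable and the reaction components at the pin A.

T = 1213 N, A_x = 569.3 N, A_y = 1129 N

ΣM about A: T·sin62°·3.5 − 550·1.75 − 950·1.9 − 700·1.4 = 0 → T = 3747.5/(3.5·0.882948) = 1212.66 ≈ 1213 N.
ΣF_x = 0: A_x − T·cos62° = 0 → A_x = 1212.66 × 0.469472 = 569.3 N.
ΣF_y = 0: A_y + T·sin62° − 550 − 950 − 700 = 0 → A_y = 2200 − 1212.66 × 0.882948 = 1129 N.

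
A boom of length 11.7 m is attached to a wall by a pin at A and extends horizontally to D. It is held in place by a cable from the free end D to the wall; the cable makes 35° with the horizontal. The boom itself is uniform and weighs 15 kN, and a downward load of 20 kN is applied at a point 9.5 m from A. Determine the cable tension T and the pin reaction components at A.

T = 41.39 kN, A_x = 33.90 kN, A_y = 11.26 kN

ΣM about A: T·sin35°·11.7 − 15·5.85 − 20·9.5 = 0 → T = 277.75/(11.7·0.573576) = 41.3883 ≈ 41.39 kN.
ΣF_x = 0: A_x − T·cos35° = 0 → A_x = 41.3883 × 0.819152 = 33.90 kN.
ΣF_y = 0: A_y + T·sin35° − 15 − 20 = 0 → A_y = 35 − 41.3883 × 0.573576 = 11.26 kN.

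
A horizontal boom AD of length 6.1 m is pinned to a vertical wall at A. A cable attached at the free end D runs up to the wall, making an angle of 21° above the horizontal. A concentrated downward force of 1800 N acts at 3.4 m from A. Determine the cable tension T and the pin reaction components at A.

ΣM about A: T·sin21°·6.1 − 1800·3.4 = 0 → T = 6120/(6.1·0.358368) = 2799.58 ≈ 2800 N.
ΣF_x = 0: A_x − T·cos21° = 0 → A_x = 2799.58 × 0.93358 = 2614 N.
ΣF_y = 0: A_y + T·sin21° − 1800 = 0 → A_y = 1800 − 2799.58 × 0.358368 = 796.7 N.

T = 2800 N, A_x = 2614 N, A_y = 796.7 N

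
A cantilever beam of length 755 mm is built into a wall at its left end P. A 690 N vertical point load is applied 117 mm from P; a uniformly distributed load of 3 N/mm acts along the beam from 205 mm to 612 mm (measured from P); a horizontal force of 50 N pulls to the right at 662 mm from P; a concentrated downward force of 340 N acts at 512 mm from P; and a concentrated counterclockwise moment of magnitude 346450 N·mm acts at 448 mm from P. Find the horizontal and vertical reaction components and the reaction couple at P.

Resultant of the distributed load: 3 × 407 = 1221 N at 408.5 mm from P.
ΣF_x = 0: P_x + 50 = 0 → P_x = -50.00 N.
ΣF_y = 0: P_y − 690 − 3·407 − 340 = 0 → P_y = 2251 N.
ΣM about P: M_P − 690·117 − (3·407)·408.5 − 340·512 + 346450 = 0 → M_P = 407100 N·mm.

P_x = -50.00 N, P_y = 2251 N, M_P = 407100 N·mm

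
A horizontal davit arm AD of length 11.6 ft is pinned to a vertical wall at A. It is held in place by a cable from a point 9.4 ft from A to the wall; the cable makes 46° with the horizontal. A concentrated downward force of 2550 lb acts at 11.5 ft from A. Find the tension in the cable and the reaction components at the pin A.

T = 4337 lb, A_x = 3013 lb, A_y = -569.7 lb

ΣM about A: T·sin46°·9.4 − 2550·11.5 = 0 → T = 29325/(9.4·0.71934) = 4336.87 ≈ 4337 lb.
ΣF_x = 0: A_x − T·cos46° = 0 → A_x = 4336.87 × 0.694658 = 3013 lb.
ΣF_y = 0: A_y + T·sin46° − 2550 = 0 → A_y = 2550 − 4336.87 × 0.71934 = -569.7 lb.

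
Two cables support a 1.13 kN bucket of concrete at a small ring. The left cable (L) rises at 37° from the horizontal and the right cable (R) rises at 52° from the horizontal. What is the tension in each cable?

ΣF_x = 0: −T_L·cos37° + T_R·cos52° = 0 → T_R = 1.2972·T_L.
ΣF_y = 0: T_L·sin37° + T_R·sin52° = 1.13.
Substitute: T_L·(0.601815 + 1.2972·0.788011) = 1.13 → T_L = 0.695803 ≈ 0.6958 kN.
Then T_R = 1.2972 × 0.695803 = 0.9026 kN.

T_L = 0.6958 kN, T_R = 0.9026 kN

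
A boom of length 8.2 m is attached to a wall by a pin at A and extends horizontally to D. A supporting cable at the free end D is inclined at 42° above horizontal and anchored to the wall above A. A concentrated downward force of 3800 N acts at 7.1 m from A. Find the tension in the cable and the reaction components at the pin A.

ΣM about A: T·sin42°·8.2 − 3800·7.1 = 0 → T = 26980/(8.2·0.669131) = 4917.19 ≈ 4917 N.
ΣF_x = 0: A_x − T·cos42° = 0 → A_x = 4917.19 × 0.743145 = 3654 N.
ΣF_y = 0: A_y + T·sin42° − 3800 = 0 → A_y = 3800 − 4917.19 × 0.669131 = 509.8 N.

T = 4917 N, A_x = 3654 N, A_y = 509.8 N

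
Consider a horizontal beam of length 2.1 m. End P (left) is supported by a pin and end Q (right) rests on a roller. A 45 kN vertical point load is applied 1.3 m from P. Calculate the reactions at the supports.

P_x = 0, P_y = 17.14 kN, Q_y = 27.86 kN

Moments about P: Q_y·2.1 − 45·1.3 = 0 → Q_y = 58.5/2.1 = 27.8571 ≈ 27.86 kN.
ΣF_y = 0: P_y + 27.8571 − 45 = 0 → P_y = 17.14 kN.
ΣF_x = 0: no horizontal applied forces, so P_x = 0.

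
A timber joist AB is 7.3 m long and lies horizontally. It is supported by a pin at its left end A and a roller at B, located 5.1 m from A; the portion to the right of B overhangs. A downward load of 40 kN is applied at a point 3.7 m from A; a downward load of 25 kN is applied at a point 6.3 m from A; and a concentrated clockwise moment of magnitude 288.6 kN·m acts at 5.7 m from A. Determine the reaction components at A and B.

A_x = 0, A_y = -51.49 kN, B_y = 116.5 kN

Taking moments about A: B_y·5.1 − 40·3.7 − 25·6.3 − 288.6 = 0 → B_y = 594.1/5.1 = 116.49 ≈ 116.5 kN.
ΣF_y = 0: A_y + 116.49 − 40 − 25 = 0 → A_y = -51.49 kN.
ΣF_x = 0: no horizontal applied forces, so A_x = 0.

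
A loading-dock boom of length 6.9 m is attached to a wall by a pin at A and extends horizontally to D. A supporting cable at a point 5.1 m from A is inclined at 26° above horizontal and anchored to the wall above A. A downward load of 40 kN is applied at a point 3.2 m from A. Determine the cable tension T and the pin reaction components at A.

ΣM about A: T·sin26°·5.1 − 40·3.2 = 0 → T = 128/(5.1·0.438371) = 57.253 ≈ 57.25 kN.
ΣF_x = 0: A_x − T·cos26° = 0 → A_x = 57.253 × 0.898794 = 51.46 kN.
ΣF_y = 0: A_y + T·sin26° − 40 = 0 → A_y = 40 − 57.253 × 0.438371 = 14.90 kN.

T = 57.25 kN, A_x = 51.46 kN, A_y = 14.90 kN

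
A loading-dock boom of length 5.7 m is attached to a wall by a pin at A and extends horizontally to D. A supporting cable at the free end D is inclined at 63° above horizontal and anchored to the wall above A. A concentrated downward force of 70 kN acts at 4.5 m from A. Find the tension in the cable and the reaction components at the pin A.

ΣM about A: T·sin63°·5.7 − 70·4.5 = 0 → T = 315/(5.7·0.891007) = 62.0233 ≈ 62.02 kN.
ΣF_x = 0: A_x − T·cos63° = 0 → A_x = 62.0233 × 0.45399 = 28.16 kN.
ΣF_y = 0: A_y + T·sin63° − 70 = 0 → A_y = 70 − 62.0233 × 0.891007 = 14.74 kN.

T = 62.02 kN, A_x = 28.16 kN, A_y = 14.74 kN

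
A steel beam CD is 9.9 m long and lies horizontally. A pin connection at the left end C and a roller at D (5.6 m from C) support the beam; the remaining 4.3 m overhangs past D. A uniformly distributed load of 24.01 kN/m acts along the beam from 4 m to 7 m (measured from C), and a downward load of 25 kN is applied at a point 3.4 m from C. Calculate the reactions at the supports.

C_x = 0, C_y = 11.11 kN, D_y = 85.92 kN

Resultant of the distributed load: 24.01 × 3 = 72.03 kN at 5.5 m from C.
ΣM about C: D_y·5.6 − (24.01·3)·5.5 − 25·3.4 = 0 → D_y = 481.165/5.6 = 85.9223 ≈ 85.92 kN.
ΣF_y = 0: C_y + 85.9223 − 24.01·3 − 25 = 0 → C_y = 11.11 kN.
ΣF_x = 0: no horizontal applied forces, so C_x = 0.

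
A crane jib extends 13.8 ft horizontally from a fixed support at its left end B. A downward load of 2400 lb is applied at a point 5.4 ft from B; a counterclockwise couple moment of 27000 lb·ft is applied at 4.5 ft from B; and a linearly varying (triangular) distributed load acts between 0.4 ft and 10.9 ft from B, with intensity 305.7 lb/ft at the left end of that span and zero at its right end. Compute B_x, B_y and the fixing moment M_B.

B_x = 0, B_y = 4005 lb, M_B = -7781 lb·ft

Resultant of the triangular load: ½ × 305.7 × 10.5 = 1604.925 lb, acting at 3.9 ft from B (one-third of the span from the peak).
ΣF_x = 0: B_x = 0.
ΣF_y = 0: B_y − 2400 − ½·305.7·10.5 = 0 → B_y = 4005 lb.
ΣM about B: M_B − 2400·5.4 + 27000 − (½·305.7·10.5)·3.9 = 0 → M_B = -7781 lb·ft.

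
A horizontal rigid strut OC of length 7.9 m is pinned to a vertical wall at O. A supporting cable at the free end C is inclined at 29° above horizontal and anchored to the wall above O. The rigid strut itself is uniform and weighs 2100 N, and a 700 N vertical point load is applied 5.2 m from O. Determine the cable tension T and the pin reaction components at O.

T = 3116 N, O_x = 2725 N, O_y = 1289 N

ΣM about O: T·sin29°·7.9 − 2100·3.95 − 700·5.2 = 0 → T = 11935/(7.9·0.48481) = 3116.19 ≈ 3116 N.
ΣF_x = 0: O_x − T·cos29° = 0 → O_x = 3116.19 × 0.87462 = 2725 N.
ΣF_y = 0: O_y + T·sin29° − 2100 − 700 = 0 → O_y = 2800 − 3116.19 × 0.48481 = 1289 N.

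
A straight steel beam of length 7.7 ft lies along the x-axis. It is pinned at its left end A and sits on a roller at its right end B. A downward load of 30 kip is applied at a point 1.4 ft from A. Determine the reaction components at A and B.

A_x = 0, A_y = 24.55 kip, B_y = 5.455 kip

Taking moments about A: B_y·7.7 − 30·1.4 = 0 → B_y = 42/7.7 = 5.45455 ≈ 5.455 kip.
ΣF_y = 0: A_y + 5.45455 − 30 = 0 → A_y = 24.55 kip.
ΣF_x = 0: no horizontal applied forces, so A_x = 0.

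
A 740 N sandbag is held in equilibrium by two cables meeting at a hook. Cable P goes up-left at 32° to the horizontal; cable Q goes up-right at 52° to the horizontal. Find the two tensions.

ΣF_x = 0: −T_P·cos32° + T_Q·cos52° = 0 → T_Q = 1.37746·T_P.
ΣF_y = 0: T_P·sin32° + T_Q·sin52° = 740.
Substitute: T_P·(0.529919 + 1.37746·0.788011) = 740 → T_P = 458.099 ≈ 458.1 N.
Then T_Q = 1.37746 × 458.099 = 631.0 N.

T_P = 458.1 N, T_Q = 631.0 N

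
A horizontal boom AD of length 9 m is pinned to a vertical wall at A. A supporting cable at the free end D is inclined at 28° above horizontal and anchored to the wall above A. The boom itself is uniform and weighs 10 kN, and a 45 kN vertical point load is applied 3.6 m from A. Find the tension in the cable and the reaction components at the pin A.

T = 48.99 kN, A_x = 43.26 kN, A_y = 32.00 kN

ΣM about A: T·sin28°·9 − 10·4.5 − 45·3.6 = 0 → T = 207/(9·0.469472) = 48.9912 ≈ 48.99 kN.
ΣF_x = 0: A_x − T·cos28° = 0 → A_x = 48.9912 × 0.882948 = 43.26 kN.
ΣF_y = 0: A_y + T·sin28° − 10 − 45 = 0 → A_y = 55 − 48.9912 × 0.469472 = 32.00 kN.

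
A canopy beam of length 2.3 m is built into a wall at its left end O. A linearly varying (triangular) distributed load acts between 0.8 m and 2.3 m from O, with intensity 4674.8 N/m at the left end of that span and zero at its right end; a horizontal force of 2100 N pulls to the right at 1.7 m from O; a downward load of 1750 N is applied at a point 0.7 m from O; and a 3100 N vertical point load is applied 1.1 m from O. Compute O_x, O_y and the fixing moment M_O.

Resultant of the triangular load: ½ × 4674.8 × 1.5 = 3506.1 N, acting at 1.3 m from O (one-third of the span from the peak).
ΣF_x = 0: O_x + 2100 = 0 → O_x = -2100 N.
ΣF_y = 0: O_y − ½·4674.8·1.5 − 1750 − 3100 = 0 → O_y = 8356 N.
ΣM about O: M_O − (½·4674.8·1.5)·1.3 − 1750·0.7 − 3100·1.1 = 0 → M_O = 9193 N·m.

O_x = -2100 N, O_y = 8356 N, M_O = 9193 N·m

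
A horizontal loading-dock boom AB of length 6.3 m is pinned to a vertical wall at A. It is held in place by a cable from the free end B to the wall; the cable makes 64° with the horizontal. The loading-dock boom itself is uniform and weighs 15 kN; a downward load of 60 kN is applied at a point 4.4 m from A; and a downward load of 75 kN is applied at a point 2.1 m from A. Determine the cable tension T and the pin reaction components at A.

T = 82.78 kN, A_x = 36.29 kN, A_y = 75.60 kN

ΣM about A: T·sin64°·6.3 − 15·3.15 − 60·4.4 − 75·2.1 = 0 → T = 468.75/(6.3·0.898794) = 82.7829 ≈ 82.78 kN.
ΣF_x = 0: A_x − T·cos64° = 0 → A_x = 82.7829 × 0.438371 = 36.29 kN.
ΣF_y = 0: A_y + T·sin64° − 15 − 60 − 75 = 0 → A_y = 150 − 82.7829 × 0.898794 = 75.60 kN.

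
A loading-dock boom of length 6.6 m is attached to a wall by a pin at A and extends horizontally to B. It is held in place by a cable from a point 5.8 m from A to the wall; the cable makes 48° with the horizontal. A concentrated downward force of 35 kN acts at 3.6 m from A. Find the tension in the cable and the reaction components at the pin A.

ΣM about A: T·sin48°·5.8 − 35·3.6 = 0 → T = 126/(5.8·0.743145) = 29.2327 ≈ 29.23 kN.
ΣF_x = 0: A_x − T·cos48° = 0 → A_x = 29.2327 × 0.669131 = 19.56 kN.
ΣF_y = 0: A_y + T·sin48° − 35 = 0 → A_y = 35 − 29.2327 × 0.743145 = 13.28 kN.

T = 29.23 kN, A_x = 19.56 kN, A_y = 13.28 kN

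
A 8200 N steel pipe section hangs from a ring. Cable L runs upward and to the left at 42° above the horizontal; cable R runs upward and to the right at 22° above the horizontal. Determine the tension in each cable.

T_L = 8459 N, T_R = 6780 N

ΣF_x = 0: −T_L·cos42° + T_R·cos22° = 0 → T_R = 0.801508·T_L.
ΣF_y = 0: T_L·sin42° + T_R·sin22° = 8200.
Substitute: T_L·(0.669131 + 0.801508·0.374607) = 8200 → T_L = 8459 N.
Then T_R = 0.801508 × 8459 = 6780 N.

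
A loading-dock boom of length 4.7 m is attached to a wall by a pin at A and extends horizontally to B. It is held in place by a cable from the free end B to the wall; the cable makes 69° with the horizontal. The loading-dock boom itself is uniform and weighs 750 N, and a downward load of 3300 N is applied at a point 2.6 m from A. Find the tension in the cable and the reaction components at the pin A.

ΣM about A: T·sin69°·4.7 − 750·2.35 − 3300·2.6 = 0 → T = 10342.5/(4.7·0.93358) = 2357.09 ≈ 2357 N.
ΣF_x = 0: A_x − T·cos69° = 0 → A_x = 2357.09 × 0.358368 = 844.7 N.
ΣF_y = 0: A_y + T·sin69° − 750 − 3300 = 0 → A_y = 4050 − 2357.09 × 0.93358 = 1849 N.

T = 2357 N, A_x = 844.7 N, A_y = 1849 N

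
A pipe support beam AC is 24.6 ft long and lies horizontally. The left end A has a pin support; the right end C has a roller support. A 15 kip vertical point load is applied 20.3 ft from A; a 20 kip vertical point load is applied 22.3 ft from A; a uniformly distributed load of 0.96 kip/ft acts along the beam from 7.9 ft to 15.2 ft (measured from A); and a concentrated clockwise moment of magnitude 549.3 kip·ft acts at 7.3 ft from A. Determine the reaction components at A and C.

A_x = 0, A_y = -14.12 kip, C_y = 56.13 kip

Resultant of the distributed load: 0.96 × 7.3 = 7.008 kip at 11.55 ft from A.
Taking moments about A: C_y·24.6 − 15·20.3 − 20·22.3 − (0.96·7.3)·11.55 − 549.3 = 0 → C_y = 1380.7424/24.6 = 56.1277 ≈ 56.13 kip.
ΣF_y = 0: A_y + 56.1277 − 15 − 20 − 0.96·7.3 = 0 → A_y = -14.12 kip.
ΣF_x = 0: no horizontal applied forces, so A_x = 0.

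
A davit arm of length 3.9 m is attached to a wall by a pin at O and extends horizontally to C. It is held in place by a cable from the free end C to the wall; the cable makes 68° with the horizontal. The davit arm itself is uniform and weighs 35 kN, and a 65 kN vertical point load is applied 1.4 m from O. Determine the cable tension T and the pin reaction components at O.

ΣM about O: T·sin68°·3.9 − 35·1.95 − 65·1.4 = 0 → T = 159.25/(3.9·0.927184) = 44.0402 ≈ 44.04 kN.
ΣF_x = 0: O_x − T·cos68° = 0 → O_x = 44.0402 × 0.374607 = 16.50 kN.
ΣF_y = 0: O_y + T·sin68° − 35 − 65 = 0 → O_y = 100 − 44.0402 × 0.927184 = 59.17 kN.

T = 44.04 kN, O_x = 16.50 kN, O_y = 59.17 kN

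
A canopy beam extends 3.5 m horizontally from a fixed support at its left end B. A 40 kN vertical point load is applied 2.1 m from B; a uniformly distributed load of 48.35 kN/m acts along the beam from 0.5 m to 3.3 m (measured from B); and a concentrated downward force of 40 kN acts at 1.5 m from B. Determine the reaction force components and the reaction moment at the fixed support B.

B_x = 0, B_y = 215.4 kN, M_B = 401.2 kN·m

Resultant of the distributed load: 48.35 × 2.8 = 135.38 kN at 1.9 m from B.
ΣF_x = 0: B_x = 0.
ΣF_y = 0: B_y − 40 − 48.35·2.8 − 40 = 0 → B_y = 215.4 kN.
ΣM about B: M_B − 40·2.1 − (48.35·2.8)·1.9 − 40·1.5 = 0 → M_B = 401.2 kN·m.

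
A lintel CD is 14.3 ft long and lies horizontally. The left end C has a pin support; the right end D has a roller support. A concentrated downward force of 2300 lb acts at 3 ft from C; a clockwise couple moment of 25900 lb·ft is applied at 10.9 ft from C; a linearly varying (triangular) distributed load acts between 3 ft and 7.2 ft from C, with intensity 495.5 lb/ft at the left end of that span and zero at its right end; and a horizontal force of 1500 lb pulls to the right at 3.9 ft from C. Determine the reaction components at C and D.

C_x = -1500 lb, C_y = 726.7 lb, D_y = 2614 lb

Resultant of the triangular load: ½ × 495.5 × 4.2 = 1040.55 lb, acting at 4.4 ft from C (one-third of the span from the peak).
ΣM about C: D_y·14.3 − 2300·3 − 25900 − (½·495.5·4.2)·4.4 = 0 → D_y = 37378.42/14.3 = 2613.88 ≈ 2614 lb.
ΣF_y = 0: C_y + 2613.88 − 2300 − ½·495.5·4.2 = 0 → C_y = 726.7 lb.
ΣF_x = 0: C_x + 1500 = 0 → C_x = -1500 lb.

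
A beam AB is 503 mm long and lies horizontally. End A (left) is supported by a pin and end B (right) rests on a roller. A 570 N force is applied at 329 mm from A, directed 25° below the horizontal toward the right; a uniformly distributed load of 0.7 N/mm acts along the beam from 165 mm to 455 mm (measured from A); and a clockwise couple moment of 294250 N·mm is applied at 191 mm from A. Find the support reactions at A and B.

Resultant of the distributed load: 0.7 × 290 = 203 N at 310 mm from A.
ΣM about A: B_y·503 − 570·sin25°·329 − (0.7·290)·310 − 294250 = 0 → B_y = 436434/503 = 867.662 ≈ 867.7 N.
ΣF_y = 0: A_y + 867.662 − 570·sin25° − 0.7·290 = 0 → A_y = -423.8 N.
ΣF_x = 0: A_x + 570·cos25° = 0 → A_x = -516.6 N.

A_x = -516.6 N, A_y = -423.8 N, B_y = 867.7 N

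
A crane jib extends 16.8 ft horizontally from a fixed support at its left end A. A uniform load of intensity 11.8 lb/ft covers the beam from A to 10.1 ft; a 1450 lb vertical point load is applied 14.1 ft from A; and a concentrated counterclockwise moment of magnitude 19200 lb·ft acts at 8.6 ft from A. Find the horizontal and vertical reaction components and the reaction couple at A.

A_x = 0, A_y = 1569 lb, M_A = 1847 lb·ft

Resultant of the distributed load: 11.8 × 10.1 = 119.18 lb at 5.05 ft from A.
ΣF_x = 0: A_x = 0.
ΣF_y = 0: A_y − 11.8·10.1 − 1450 = 0 → A_y = 1569 lb.
ΣM about A: M_A − (11.8·10.1)·5.05 − 1450·14.1 + 19200 = 0 → M_A = 1847 lb·ft.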